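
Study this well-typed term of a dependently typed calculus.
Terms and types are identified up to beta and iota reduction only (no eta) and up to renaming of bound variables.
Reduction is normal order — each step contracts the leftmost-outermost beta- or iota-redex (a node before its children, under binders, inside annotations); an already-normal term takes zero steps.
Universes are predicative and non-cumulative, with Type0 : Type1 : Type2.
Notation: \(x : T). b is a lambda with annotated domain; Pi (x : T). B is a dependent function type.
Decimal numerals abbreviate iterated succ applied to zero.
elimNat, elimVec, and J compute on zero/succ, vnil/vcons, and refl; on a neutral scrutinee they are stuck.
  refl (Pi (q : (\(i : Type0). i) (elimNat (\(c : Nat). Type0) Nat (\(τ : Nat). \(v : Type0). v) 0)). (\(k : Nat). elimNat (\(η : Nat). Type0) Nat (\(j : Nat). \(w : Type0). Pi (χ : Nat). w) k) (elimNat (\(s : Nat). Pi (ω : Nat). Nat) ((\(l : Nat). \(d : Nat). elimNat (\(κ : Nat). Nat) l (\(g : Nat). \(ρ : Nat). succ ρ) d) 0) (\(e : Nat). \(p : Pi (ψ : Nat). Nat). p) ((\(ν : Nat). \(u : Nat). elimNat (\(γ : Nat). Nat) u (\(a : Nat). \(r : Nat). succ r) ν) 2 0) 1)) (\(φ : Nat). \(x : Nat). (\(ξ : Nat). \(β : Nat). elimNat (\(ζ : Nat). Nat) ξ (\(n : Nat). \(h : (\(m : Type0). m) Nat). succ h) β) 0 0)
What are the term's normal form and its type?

normal form:
  refl (Pi (q : Nat). Pi (i : Nat). Nat) (\(c : Nat). \(τ : Nat). 0)
type:
  Eq (Pi (q : Nat). Pi (i : Nat). Nat) (\(c : Nat). \(τ : Nat). 0) (\(v : Nat). \(k : Nat). 0)
observation: 32 normal-order steps separate the term from its normal form.


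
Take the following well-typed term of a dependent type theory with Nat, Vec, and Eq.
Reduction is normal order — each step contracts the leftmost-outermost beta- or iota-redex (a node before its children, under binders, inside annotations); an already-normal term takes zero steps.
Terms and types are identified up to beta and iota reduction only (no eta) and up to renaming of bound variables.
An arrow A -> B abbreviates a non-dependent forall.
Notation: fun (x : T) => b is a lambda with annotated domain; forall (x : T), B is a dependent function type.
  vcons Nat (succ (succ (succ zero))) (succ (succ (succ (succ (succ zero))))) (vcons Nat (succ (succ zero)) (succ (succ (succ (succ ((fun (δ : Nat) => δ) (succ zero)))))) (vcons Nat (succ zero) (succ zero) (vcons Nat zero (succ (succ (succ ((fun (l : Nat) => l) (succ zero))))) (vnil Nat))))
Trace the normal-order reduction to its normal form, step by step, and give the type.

reduction (normal order):
  vcons Nat (succ (succ (succ zero))) (succ (succ (succ (succ (succ zero))))) (vcons Nat (succ (succ zero)) (succ (succ (succ (succ ((fun (δ : Nat) => δ) (succ zero)))))) (vcons Nat (succ zero) (succ zero) (vcons Nat zero (succ (succ (succ ((fun (l : Nat) => l) (succ zero))))) (vnil Nat))))
  ~> vcons Nat (succ (succ (succ zero))) (succ (succ (succ (succ (succ zero))))) (vcons Nat (succ (succ zero)) (succ (succ (succ (succ (succ zero))))) (vcons Nat (succ zero) (succ zero) (vcons Nat zero (succ (succ (succ ((fun (δ : Nat) => δ) (succ zero))))) (vnil Nat))))
  ~> vcons Nat (succ (succ (succ zero))) (succ (succ (succ (succ (succ zero))))) (vcons Nat (succ (succ zero)) (succ (succ (succ (succ (succ zero))))) (vcons Nat (succ zero) (succ zero) (vcons Nat zero (succ (succ (succ (succ zero)))) (vnil Nat))))
inferred type:
  Vec Nat (succ (succ (succ (succ zero))))


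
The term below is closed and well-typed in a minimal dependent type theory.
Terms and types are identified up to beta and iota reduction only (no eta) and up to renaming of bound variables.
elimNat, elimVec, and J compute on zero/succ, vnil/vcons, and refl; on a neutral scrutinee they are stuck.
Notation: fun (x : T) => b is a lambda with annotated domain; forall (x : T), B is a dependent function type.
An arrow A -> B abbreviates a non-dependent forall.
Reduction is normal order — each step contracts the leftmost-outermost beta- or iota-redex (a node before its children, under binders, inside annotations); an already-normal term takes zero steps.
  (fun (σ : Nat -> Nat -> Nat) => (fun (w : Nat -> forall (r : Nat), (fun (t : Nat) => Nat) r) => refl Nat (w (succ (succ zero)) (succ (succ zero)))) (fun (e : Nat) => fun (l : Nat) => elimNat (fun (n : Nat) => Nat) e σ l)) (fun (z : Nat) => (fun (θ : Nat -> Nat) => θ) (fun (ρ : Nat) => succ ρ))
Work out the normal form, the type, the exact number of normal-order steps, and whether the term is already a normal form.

resulting normal form:
  refl Nat (succ (succ (succ (succ zero))))
type:
  Eq Nat (succ (succ (succ (succ zero)))) (succ (succ (succ (succ zero))))
normal-order step count: 13
already normal: no
first contracted redex: a beta-redex


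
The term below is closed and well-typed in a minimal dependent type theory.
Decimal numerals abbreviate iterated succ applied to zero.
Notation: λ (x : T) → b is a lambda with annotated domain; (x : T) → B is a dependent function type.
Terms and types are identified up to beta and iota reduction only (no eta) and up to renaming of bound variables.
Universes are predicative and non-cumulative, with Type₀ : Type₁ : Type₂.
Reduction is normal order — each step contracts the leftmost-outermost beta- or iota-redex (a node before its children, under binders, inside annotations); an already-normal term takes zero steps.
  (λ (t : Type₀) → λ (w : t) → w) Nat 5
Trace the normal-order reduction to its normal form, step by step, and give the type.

reduction (normal order):
  (λ (t : Type₀) → λ (w : t) → w) Nat 5
  ~> (λ (t : Nat) → t) 5
  ~> 5
inferred type:
  Nat


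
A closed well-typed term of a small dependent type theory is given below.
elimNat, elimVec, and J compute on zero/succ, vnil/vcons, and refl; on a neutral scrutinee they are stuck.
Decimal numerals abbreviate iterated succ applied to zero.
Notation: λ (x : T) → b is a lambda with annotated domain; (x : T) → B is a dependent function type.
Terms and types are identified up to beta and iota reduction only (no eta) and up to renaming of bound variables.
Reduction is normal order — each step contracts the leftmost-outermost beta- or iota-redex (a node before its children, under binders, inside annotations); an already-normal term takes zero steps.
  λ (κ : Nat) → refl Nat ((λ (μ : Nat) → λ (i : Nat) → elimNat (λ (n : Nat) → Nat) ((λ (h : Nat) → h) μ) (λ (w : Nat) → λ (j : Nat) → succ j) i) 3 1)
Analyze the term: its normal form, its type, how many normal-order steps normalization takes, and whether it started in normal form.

reduced normal form:
  λ (κ : Nat) → refl Nat 4
the term's type:
  (κ : Nat) → Eq Nat 4 4
normal-order step count: 7
already normal: no
first contracted redex: a beta-redex


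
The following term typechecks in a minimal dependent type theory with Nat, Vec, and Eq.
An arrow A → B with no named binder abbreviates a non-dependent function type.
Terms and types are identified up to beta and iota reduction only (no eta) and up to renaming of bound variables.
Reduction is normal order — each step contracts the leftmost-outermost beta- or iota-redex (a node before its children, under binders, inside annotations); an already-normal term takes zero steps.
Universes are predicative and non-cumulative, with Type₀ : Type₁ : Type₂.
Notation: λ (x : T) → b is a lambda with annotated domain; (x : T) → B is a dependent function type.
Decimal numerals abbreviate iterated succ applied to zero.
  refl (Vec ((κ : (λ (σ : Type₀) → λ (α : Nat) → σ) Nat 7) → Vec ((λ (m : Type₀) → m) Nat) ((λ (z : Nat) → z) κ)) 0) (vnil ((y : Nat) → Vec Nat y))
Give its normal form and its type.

resulting normal form:
  refl (Vec ((κ : Nat) → Vec Nat κ) 0) (vnil ((σ : Nat) → Vec Nat σ))
the term's type:
  Eq (Vec ((κ : Nat) → Vec Nat κ) 0) (vnil ((σ : Nat) → Vec Nat σ)) (vnil ((α : Nat) → Vec Nat α))


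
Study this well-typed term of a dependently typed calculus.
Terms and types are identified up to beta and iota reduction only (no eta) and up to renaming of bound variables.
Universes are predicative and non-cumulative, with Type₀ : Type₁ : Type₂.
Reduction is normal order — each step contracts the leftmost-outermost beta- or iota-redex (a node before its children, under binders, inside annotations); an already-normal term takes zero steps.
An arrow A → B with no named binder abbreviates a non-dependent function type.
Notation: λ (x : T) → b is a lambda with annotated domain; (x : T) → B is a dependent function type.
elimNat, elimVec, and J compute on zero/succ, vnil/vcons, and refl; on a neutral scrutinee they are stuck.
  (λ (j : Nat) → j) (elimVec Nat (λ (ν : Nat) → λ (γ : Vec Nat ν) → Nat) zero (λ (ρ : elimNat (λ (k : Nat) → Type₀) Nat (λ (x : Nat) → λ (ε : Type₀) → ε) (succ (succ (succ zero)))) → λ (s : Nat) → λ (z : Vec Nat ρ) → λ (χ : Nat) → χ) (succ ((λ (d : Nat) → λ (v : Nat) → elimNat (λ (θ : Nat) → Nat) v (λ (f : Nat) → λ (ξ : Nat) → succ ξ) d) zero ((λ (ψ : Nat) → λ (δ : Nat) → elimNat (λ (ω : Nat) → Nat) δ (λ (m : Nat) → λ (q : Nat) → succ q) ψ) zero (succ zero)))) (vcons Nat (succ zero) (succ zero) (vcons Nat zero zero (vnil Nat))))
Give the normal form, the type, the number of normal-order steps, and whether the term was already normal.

normal form:
  zero
type:
  Nat
normal-order step count: 12
already normal: no
first contracted redex: a beta-redex


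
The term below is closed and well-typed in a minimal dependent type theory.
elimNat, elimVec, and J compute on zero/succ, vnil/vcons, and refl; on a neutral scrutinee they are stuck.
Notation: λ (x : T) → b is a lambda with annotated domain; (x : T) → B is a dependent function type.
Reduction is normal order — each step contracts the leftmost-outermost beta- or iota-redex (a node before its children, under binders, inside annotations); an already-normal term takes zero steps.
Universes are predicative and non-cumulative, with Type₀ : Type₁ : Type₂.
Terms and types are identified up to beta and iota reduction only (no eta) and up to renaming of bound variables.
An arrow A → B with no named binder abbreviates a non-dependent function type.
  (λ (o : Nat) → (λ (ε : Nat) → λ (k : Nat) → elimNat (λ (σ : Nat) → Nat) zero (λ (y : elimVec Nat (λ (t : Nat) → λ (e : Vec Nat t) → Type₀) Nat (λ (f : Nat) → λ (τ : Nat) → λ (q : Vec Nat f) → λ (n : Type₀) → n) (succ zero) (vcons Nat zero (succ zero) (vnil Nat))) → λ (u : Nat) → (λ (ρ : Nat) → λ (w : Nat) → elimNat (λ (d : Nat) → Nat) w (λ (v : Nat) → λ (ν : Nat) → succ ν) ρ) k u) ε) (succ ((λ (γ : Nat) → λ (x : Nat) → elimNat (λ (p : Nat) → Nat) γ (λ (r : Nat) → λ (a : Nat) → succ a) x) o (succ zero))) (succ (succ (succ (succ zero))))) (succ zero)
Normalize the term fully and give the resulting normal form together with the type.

resulting normal form:
  succ (succ (succ (succ (succ (succ (succ (succ (succ (succ (succ (succ zero)))))))))))
type:
  Nat


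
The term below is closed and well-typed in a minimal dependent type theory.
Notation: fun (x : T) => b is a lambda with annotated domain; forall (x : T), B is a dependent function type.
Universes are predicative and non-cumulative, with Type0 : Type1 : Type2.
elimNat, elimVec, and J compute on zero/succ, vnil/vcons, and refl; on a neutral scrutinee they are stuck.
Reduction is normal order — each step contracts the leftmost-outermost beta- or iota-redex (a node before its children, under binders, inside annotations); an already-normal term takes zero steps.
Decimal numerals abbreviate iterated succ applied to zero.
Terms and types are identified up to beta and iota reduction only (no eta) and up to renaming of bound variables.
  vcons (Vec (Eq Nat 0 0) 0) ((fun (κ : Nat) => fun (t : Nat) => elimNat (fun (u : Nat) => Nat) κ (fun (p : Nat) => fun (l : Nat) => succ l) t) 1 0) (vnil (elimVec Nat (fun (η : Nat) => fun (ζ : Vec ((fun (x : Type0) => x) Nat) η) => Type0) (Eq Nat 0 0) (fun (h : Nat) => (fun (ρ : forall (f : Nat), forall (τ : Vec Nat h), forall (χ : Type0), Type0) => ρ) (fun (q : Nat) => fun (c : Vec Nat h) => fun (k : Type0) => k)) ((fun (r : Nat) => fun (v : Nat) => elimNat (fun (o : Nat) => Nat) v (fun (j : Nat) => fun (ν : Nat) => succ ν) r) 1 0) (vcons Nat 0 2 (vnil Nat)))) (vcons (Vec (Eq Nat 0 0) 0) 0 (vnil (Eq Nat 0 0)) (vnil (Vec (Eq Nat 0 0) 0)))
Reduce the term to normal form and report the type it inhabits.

normal form:
  vcons (Vec (Eq Nat 0 0) 0) 1 (vnil (Eq Nat 0 0)) (vcons (Vec (Eq Nat 0 0) 0) 0 (vnil (Eq Nat 0 0)) (vnil (Vec (Eq Nat 0 0) 0)))
type:
  Vec (Vec (Eq Nat 0 0) 0) 2


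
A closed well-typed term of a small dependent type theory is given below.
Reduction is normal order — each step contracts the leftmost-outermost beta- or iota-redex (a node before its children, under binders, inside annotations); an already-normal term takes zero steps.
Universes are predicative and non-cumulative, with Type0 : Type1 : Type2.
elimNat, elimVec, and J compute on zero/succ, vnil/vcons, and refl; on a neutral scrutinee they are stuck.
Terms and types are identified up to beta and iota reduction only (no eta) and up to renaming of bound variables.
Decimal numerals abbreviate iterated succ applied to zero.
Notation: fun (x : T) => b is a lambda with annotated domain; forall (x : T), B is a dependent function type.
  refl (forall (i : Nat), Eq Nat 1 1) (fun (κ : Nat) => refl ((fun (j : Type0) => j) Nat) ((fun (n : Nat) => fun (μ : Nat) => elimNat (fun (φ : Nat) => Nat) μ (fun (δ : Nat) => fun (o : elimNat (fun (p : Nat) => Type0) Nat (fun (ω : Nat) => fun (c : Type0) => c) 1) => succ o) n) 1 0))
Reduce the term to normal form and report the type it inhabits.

normal form:
  refl (forall (i : Nat), Eq Nat 1 1) (fun (κ : Nat) => refl Nat 1)
inferred type:
  Eq (forall (i : Nat), Eq Nat 1 1) (fun (κ : Nat) => refl Nat 1) (fun (j : Nat) => refl Nat 1)
observation: the first redex contracted is a beta-redex; the normal form is reached in 7 normal-order steps.


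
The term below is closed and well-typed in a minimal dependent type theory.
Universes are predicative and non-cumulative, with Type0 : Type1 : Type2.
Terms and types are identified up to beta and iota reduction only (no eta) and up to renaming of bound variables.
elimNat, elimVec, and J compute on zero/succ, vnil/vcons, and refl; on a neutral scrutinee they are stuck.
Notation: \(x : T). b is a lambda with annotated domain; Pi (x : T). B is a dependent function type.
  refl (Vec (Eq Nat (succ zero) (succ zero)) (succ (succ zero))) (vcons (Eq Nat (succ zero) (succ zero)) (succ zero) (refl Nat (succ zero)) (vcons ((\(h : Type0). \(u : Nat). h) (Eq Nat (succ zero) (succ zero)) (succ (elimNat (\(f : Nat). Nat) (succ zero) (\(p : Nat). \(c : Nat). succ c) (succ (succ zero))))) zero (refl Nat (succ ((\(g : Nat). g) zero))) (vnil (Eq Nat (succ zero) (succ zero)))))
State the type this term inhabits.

type:
  Eq (Vec (Eq Nat (succ zero) (succ zero)) (succ (succ zero))) (vcons (Eq Nat (succ zero) (succ zero)) (succ zero) (refl Nat (succ zero)) (vcons (Eq Nat (succ zero) (succ zero)) zero (refl Nat (succ zero)) (vnil (Eq Nat (succ zero) (succ zero))))) (vcons (Eq Nat (succ zero) (succ zero)) (succ zero) (refl Nat (succ zero)) (vcons (Eq Nat (succ zero) (succ zero)) zero (refl Nat (succ zero)) (vnil (Eq Nat (succ zero) (succ zero)))))


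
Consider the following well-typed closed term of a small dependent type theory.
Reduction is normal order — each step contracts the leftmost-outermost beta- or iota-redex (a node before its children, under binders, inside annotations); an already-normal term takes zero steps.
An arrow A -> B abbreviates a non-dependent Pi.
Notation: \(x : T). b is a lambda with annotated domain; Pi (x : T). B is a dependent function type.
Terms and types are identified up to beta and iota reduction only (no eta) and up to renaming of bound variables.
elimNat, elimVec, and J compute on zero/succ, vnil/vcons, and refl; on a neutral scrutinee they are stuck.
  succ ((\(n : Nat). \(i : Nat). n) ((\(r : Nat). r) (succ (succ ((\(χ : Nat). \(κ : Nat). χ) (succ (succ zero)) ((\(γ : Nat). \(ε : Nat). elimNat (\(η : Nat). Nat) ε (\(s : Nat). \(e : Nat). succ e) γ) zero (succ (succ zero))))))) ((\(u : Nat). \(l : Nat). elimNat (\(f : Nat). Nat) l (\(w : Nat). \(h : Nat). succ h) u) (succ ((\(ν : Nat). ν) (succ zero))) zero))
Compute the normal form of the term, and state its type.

resulting normal form:
  succ (succ (succ (succ (succ zero))))
type:
  Nat
observation: the term reaches its normal form after 5 normal-order steps.


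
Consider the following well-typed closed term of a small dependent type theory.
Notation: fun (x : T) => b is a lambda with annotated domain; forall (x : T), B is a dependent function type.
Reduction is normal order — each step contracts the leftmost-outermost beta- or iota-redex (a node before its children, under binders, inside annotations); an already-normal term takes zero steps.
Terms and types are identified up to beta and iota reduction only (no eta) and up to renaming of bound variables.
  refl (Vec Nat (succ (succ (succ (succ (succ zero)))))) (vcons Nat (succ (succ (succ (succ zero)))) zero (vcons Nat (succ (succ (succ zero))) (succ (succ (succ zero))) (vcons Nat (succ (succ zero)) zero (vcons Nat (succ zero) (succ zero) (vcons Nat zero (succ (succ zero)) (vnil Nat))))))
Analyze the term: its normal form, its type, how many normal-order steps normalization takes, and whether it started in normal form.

normal form:
  refl (Vec Nat (succ (succ (succ (succ (succ zero)))))) (vcons Nat (succ (succ (succ (succ zero)))) zero (vcons Nat (succ (succ (succ zero))) (succ (succ (succ zero))) (vcons Nat (succ (succ zero)) zero (vcons Nat (succ zero) (succ zero) (vcons Nat zero (succ (succ zero)) (vnil Nat))))))
type:
  Eq (Vec Nat (succ (succ (succ (succ (succ zero)))))) (vcons Nat (succ (succ (succ (succ zero)))) zero (vcons Nat (succ (succ (succ zero))) (succ (succ (succ zero))) (vcons Nat (succ (succ zero)) zero (vcons Nat (succ zero) (succ zero) (vcons Nat zero (succ (succ zero)) (vnil Nat)))))) (vcons Nat (succ (succ (succ (succ zero)))) zero (vcons Nat (succ (succ (succ zero))) (succ (succ (succ zero))) (vcons Nat (succ (succ zero)) zero (vcons Nat (succ zero) (succ zero) (vcons Nat zero (succ (succ zero)) (vnil Nat))))))
steps to reach normal form (normal order): 0
already normal: yes


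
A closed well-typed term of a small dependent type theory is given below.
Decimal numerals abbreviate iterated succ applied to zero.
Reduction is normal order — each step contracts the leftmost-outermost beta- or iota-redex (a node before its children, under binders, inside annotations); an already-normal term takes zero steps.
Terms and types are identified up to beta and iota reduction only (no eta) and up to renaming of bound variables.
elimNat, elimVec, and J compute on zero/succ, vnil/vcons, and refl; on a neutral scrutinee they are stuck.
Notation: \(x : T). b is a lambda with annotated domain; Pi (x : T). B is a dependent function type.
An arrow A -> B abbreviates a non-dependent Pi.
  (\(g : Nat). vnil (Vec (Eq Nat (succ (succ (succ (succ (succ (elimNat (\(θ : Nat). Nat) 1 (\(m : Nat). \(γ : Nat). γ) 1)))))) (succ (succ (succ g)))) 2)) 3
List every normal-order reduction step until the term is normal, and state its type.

normal-order reduction:
  (\(g : Nat). vnil (Vec (Eq Nat (succ (succ (succ (succ (succ (elimNat (\(θ : Nat). Nat) 1 (\(m : Nat). \(γ : Nat). γ) 1)))))) (succ (succ (succ g)))) 2)) 3
  ~> vnil (Vec (Eq Nat (succ (succ (succ (succ (succ (elimNat (\(g : Nat). Nat) 1 (\(θ : Nat). \(m : Nat). m) 1)))))) 6) 2)
  ~> vnil (Vec (Eq Nat (succ (succ (succ (succ (succ ((\(g : Nat). \(θ : Nat). θ) 0 (elimNat (\(m : Nat). Nat) 1 (\(γ : Nat). \(o : Nat). o) 0))))))) 6) 2)
  ~> vnil (Vec (Eq Nat (succ (succ (succ (succ (succ ((\(g : Nat). g) (elimNat (\(θ : Nat). Nat) 1 (\(m : Nat). \(γ : Nat). γ) 0))))))) 6) 2)
  ~> vnil (Vec (Eq Nat (succ (succ (succ (succ (succ (elimNat (\(g : Nat). Nat) 1 (\(θ : Nat). \(m : Nat). m) 0)))))) 6) 2)
  ~> vnil (Vec (Eq Nat 6 6) 2)
type:
  Vec (Vec (Eq Nat 6 6) 2) 0


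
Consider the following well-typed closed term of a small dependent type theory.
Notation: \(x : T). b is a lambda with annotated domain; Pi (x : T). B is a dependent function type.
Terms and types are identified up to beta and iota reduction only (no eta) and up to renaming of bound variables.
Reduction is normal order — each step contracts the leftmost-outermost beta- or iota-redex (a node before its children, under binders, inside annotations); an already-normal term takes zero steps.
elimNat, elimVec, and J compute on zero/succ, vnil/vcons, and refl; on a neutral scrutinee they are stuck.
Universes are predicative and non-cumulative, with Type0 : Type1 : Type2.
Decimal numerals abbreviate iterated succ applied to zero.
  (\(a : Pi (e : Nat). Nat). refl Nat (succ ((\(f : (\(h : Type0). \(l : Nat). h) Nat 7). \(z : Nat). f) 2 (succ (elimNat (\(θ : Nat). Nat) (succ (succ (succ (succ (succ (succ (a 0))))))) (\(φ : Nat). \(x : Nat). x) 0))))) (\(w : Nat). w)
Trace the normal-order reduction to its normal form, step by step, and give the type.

reduction (normal order):
  (\(a : Pi (e : Nat). Nat). refl Nat (succ ((\(f : (\(h : Type0). \(l : Nat). h) Nat 7). \(z : Nat). f) 2 (succ (elimNat (\(θ : Nat). Nat) (succ (succ (succ (succ (succ (succ (a 0))))))) (\(φ : Nat). \(x : Nat). x) 0))))) (\(w : Nat). w)
  ~> refl Nat (succ ((\(a : (\(e : Type0). \(f : Nat). e) Nat 7). \(h : Nat). a) 2 (succ (elimNat (\(l : Nat). Nat) (succ (succ (succ (succ (succ (succ ((\(z : Nat). z) 0))))))) (\(θ : Nat). \(φ : Nat). φ) 0))))
  ~> refl Nat (succ ((\(a : Nat). 2) (succ (elimNat (\(e : Nat). Nat) (succ (succ (succ (succ (succ (succ ((\(f : Nat). f) 0))))))) (\(h : Nat). \(l : Nat). l) 0))))
  ~> refl Nat 3
inferred type:
  Eq Nat 3 3


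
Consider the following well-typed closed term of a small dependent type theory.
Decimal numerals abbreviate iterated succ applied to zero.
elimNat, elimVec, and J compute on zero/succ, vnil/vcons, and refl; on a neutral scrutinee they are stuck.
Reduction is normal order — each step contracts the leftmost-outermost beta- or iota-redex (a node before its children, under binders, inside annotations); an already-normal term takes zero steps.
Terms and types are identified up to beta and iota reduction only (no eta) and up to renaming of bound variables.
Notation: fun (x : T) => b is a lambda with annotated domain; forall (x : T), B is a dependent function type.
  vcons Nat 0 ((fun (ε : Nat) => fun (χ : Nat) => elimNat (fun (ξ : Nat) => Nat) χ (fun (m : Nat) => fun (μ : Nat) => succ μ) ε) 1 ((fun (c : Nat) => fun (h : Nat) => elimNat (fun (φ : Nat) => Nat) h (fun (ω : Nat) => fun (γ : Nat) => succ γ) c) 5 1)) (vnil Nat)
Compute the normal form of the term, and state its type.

resulting normal form:
  vcons Nat 0 7 (vnil Nat)
type:
  Vec Nat 1


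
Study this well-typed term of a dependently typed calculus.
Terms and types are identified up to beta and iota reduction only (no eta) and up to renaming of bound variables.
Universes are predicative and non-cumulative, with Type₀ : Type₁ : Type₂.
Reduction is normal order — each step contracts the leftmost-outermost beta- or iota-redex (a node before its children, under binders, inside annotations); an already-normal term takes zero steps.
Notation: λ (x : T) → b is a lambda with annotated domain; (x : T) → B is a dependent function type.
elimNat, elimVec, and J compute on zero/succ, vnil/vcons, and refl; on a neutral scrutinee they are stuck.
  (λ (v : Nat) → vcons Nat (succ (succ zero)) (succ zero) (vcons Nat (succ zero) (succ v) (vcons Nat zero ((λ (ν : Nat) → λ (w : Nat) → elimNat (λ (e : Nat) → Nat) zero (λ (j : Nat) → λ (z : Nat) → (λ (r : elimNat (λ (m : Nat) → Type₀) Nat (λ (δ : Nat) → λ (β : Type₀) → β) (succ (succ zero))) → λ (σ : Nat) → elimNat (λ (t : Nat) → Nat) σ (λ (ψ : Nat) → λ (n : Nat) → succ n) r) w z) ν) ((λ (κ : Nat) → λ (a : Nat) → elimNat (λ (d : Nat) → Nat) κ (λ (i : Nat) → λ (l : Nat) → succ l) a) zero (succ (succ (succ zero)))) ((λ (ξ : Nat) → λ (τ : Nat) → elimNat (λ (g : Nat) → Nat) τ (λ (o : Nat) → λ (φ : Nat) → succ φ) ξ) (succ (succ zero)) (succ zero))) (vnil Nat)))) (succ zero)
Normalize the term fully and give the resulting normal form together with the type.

reduced normal form:
  vcons Nat (succ (succ zero)) (succ zero) (vcons Nat (succ zero) (succ (succ zero)) (vcons Nat zero (succ (succ (succ (succ (succ (succ (succ (succ (succ zero))))))))) (vnil Nat)))
inferred type:
  Vec Nat (succ (succ (succ zero)))
observation: 46 normal-order steps normalize the term, beginning with a beta-redex.


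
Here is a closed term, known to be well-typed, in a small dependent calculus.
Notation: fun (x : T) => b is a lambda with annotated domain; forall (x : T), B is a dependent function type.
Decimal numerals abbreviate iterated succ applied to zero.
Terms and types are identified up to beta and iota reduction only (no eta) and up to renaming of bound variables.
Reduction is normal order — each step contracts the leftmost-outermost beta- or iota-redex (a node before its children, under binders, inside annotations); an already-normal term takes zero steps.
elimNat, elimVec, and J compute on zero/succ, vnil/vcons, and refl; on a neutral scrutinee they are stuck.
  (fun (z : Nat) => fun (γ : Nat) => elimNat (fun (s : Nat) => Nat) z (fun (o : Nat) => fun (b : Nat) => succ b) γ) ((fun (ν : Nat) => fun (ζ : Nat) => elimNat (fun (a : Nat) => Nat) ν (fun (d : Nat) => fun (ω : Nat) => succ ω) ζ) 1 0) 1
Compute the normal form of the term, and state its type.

resulting normal form:
  2
type:
  Nat
observation: the first redex contracted is a beta-redex; the normal form is reached in 9 normal-order steps.


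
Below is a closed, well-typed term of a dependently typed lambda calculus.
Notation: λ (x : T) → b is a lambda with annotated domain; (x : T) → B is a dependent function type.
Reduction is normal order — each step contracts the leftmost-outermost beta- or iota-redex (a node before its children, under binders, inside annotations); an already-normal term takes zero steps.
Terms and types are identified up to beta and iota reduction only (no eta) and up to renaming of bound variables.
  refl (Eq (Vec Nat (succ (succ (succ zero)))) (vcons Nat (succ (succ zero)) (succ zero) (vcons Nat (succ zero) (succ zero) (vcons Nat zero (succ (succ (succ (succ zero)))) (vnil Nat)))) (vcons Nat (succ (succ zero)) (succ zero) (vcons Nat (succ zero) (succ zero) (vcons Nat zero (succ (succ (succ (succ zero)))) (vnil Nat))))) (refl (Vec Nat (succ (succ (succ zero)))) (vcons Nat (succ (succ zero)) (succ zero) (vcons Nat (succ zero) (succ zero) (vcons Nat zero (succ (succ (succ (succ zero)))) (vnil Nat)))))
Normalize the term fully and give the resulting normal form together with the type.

normal form:
  refl (Eq (Vec Nat (succ (succ (succ zero)))) (vcons Nat (succ (succ zero)) (succ zero) (vcons Nat (succ zero) (succ zero) (vcons Nat zero (succ (succ (succ (succ zero)))) (vnil Nat)))) (vcons Nat (succ (succ zero)) (succ zero) (vcons Nat (succ zero) (succ zero) (vcons Nat zero (succ (succ (succ (succ zero)))) (vnil Nat))))) (refl (Vec Nat (succ (succ (succ zero)))) (vcons Nat (succ (succ zero)) (succ zero) (vcons Nat (succ zero) (succ zero) (vcons Nat zero (succ (succ (succ (succ zero)))) (vnil Nat)))))
type:
  Eq (Eq (Vec Nat (succ (succ (succ zero)))) (vcons Nat (succ (succ zero)) (succ zero) (vcons Nat (succ zero) (succ zero) (vcons Nat zero (succ (succ (succ (succ zero)))) (vnil Nat)))) (vcons Nat (succ (succ zero)) (succ zero) (vcons Nat (succ zero) (succ zero) (vcons Nat zero (succ (succ (succ (succ zero)))) (vnil Nat))))) (refl (Vec Nat (succ (succ (succ zero)))) (vcons Nat (succ (succ zero)) (succ zero) (vcons Nat (succ zero) (succ zero) (vcons Nat zero (succ (succ (succ (succ zero)))) (vnil Nat))))) (refl (Vec Nat (succ (succ (succ zero)))) (vcons Nat (succ (succ zero)) (succ zero) (vcons Nat (succ zero) (succ zero) (vcons Nat zero (succ (succ (succ (succ zero)))) (vnil Nat)))))
observation: no redex remains anywhere in the term; it is its own normal form.


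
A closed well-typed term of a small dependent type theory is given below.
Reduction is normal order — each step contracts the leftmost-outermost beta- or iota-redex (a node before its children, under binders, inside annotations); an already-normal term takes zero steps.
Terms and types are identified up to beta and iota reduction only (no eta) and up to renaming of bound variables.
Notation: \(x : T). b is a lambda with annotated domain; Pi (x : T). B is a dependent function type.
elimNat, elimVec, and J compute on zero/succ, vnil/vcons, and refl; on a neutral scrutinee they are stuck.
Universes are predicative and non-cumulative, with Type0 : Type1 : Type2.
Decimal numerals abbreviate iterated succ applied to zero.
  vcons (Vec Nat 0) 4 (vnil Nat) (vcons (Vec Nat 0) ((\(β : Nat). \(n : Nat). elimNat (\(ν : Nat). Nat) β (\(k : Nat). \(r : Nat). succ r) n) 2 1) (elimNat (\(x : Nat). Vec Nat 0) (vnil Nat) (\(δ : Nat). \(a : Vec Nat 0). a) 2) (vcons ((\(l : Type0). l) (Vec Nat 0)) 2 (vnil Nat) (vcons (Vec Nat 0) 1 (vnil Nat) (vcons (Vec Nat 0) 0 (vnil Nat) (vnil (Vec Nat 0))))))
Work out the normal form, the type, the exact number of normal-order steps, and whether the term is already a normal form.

resulting normal form:
  vcons (Vec Nat 0) 4 (vnil Nat) (vcons (Vec Nat 0) 3 (vnil Nat) (vcons (Vec Nat 0) 2 (vnil Nat) (vcons (Vec Nat 0) 1 (vnil Nat) (vcons (Vec Nat 0) 0 (vnil Nat) (vnil (Vec Nat 0))))))
type:
  Vec (Vec Nat 0) 5
normal-order step count: 14
term was already normal: no
first redex: a beta-redex


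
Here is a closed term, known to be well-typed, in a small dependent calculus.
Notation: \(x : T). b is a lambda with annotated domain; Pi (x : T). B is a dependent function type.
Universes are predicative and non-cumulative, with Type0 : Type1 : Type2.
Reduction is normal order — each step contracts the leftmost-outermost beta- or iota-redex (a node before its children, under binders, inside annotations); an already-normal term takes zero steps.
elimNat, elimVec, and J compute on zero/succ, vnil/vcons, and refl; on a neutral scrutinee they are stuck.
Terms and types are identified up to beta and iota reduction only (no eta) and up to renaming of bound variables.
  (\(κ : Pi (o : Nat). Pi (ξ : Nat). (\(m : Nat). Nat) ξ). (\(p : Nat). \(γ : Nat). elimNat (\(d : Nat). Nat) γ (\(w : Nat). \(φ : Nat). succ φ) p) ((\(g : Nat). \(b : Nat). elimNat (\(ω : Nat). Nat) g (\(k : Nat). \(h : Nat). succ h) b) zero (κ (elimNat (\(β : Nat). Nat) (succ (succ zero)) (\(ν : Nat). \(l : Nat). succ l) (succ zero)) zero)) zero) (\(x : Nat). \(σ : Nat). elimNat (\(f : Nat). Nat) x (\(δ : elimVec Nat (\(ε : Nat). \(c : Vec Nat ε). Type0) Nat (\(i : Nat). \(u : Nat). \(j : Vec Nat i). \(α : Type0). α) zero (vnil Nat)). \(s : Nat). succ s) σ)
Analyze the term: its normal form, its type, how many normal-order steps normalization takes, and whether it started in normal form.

reduced normal form:
  succ (succ (succ zero))
inferred type:
  Nat
steps to reach normal form (normal order): 32
started in normal form: no
first redex: a beta-redex


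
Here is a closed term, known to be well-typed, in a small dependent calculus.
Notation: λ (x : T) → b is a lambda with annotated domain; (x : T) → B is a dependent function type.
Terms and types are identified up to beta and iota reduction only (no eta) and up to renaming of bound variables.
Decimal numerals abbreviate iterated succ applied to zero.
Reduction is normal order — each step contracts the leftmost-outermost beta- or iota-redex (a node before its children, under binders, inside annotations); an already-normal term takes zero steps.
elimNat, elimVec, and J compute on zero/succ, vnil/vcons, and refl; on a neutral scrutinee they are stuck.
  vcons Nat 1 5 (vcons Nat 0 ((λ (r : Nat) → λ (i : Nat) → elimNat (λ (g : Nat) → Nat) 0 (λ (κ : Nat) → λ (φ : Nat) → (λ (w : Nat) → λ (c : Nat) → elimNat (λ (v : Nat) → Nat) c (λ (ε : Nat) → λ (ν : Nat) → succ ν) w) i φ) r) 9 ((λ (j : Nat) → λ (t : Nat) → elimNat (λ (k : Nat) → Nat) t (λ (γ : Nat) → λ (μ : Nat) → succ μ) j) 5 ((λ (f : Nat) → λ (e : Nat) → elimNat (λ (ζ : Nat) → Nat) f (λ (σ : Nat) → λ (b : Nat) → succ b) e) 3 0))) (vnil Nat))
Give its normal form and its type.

resulting normal form:
  vcons Nat 1 5 (vcons Nat 0 72 (vnil Nat))
type:
  Vec Nat 2
observation: normalization takes exactly 462 steps under the normal-order strategy.


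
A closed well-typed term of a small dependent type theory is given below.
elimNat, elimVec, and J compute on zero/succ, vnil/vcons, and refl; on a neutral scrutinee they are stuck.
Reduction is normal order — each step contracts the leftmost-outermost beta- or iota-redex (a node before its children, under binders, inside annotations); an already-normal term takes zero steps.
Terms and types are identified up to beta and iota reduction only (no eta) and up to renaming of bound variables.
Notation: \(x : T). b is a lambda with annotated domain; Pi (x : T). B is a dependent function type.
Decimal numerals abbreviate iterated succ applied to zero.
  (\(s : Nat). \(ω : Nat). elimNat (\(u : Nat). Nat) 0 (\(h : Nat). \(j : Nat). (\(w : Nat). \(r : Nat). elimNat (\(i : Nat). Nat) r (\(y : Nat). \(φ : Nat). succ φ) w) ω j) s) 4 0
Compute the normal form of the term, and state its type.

normal form:
  0
inferred type:
  Nat
observation: 27 normal-order steps normalize the term, beginning with a beta-redex.


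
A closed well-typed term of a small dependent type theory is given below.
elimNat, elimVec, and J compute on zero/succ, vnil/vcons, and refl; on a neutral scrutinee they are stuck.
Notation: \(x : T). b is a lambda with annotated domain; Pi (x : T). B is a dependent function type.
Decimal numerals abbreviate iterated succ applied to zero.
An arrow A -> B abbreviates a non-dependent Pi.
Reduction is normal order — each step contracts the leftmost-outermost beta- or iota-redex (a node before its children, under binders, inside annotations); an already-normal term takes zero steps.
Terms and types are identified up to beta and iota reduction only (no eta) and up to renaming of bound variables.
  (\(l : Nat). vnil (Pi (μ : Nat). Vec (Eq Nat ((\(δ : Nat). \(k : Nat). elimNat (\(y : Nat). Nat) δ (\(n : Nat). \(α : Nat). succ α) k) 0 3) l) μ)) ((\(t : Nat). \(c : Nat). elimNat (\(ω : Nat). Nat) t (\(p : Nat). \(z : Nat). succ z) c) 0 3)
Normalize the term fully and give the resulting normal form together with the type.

normal form:
  vnil (Pi (l : Nat). Vec (Eq Nat 3 3) l)
type:
  Vec (Pi (l : Nat). Vec (Eq Nat 3 3) l) 0
observation: contracting a beta-redex first, the term normalizes in 25 steps.


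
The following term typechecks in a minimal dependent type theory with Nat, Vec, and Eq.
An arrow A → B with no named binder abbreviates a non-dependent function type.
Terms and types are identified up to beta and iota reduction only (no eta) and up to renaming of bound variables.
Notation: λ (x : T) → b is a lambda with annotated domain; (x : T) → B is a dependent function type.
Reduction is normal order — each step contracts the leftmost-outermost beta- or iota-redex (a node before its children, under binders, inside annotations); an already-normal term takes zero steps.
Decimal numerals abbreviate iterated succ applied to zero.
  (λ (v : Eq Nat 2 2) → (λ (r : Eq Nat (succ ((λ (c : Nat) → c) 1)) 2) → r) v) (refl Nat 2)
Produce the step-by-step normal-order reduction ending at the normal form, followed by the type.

normal-order reduction:
  (λ (v : Eq Nat 2 2) → (λ (r : Eq Nat (succ ((λ (c : Nat) → c) 1)) 2) → r) v) (refl Nat 2)
  ~> (λ (v : Eq Nat (succ ((λ (r : Nat) → r) 1)) 2) → v) (refl Nat 2)
  ~> refl Nat 2
inferred type:
  Eq Nat 2 2


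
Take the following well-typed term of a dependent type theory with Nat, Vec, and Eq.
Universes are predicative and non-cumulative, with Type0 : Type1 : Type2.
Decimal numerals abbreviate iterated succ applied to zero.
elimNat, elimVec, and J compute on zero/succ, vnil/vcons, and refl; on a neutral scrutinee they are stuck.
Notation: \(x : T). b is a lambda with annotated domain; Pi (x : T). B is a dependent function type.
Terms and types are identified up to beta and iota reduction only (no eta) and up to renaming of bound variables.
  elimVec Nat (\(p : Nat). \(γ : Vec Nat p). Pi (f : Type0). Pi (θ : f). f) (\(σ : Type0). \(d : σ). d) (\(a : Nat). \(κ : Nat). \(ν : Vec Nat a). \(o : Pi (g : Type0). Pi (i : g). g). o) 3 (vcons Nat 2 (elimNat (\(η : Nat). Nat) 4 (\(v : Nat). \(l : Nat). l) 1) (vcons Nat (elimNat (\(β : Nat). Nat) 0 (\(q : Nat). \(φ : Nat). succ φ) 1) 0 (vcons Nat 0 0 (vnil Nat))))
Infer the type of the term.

inferred type:
  Pi (p : Type0). Pi (γ : p). p


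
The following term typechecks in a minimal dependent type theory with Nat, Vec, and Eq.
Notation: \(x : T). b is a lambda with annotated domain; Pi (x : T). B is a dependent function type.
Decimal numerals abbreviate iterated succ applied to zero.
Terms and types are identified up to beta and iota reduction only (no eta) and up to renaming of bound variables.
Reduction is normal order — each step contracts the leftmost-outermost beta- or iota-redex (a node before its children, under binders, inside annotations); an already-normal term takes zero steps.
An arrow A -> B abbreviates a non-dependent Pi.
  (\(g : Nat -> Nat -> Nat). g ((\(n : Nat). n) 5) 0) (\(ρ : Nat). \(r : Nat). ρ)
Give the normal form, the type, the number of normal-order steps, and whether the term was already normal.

normal form:
  5
type:
  Nat
reduction steps (normal order): 4
started in normal form: no
first contracted redex: a beta-redex


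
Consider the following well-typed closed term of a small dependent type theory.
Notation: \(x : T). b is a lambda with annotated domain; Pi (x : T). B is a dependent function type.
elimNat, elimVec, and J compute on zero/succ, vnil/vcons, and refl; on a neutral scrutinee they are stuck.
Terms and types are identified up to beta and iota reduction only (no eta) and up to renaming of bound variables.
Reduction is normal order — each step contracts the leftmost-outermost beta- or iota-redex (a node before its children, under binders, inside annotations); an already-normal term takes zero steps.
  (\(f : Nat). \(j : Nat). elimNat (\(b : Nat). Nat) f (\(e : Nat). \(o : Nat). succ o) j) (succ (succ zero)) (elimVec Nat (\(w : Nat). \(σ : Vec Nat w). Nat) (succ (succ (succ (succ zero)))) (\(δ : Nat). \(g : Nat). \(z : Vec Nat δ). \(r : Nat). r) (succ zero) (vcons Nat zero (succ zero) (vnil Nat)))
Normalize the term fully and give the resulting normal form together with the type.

resulting normal form:
  succ (succ (succ (succ (succ (succ zero)))))
the term's type:
  Nat
observation: normalization takes exactly 21 steps under the normal-order strategy.


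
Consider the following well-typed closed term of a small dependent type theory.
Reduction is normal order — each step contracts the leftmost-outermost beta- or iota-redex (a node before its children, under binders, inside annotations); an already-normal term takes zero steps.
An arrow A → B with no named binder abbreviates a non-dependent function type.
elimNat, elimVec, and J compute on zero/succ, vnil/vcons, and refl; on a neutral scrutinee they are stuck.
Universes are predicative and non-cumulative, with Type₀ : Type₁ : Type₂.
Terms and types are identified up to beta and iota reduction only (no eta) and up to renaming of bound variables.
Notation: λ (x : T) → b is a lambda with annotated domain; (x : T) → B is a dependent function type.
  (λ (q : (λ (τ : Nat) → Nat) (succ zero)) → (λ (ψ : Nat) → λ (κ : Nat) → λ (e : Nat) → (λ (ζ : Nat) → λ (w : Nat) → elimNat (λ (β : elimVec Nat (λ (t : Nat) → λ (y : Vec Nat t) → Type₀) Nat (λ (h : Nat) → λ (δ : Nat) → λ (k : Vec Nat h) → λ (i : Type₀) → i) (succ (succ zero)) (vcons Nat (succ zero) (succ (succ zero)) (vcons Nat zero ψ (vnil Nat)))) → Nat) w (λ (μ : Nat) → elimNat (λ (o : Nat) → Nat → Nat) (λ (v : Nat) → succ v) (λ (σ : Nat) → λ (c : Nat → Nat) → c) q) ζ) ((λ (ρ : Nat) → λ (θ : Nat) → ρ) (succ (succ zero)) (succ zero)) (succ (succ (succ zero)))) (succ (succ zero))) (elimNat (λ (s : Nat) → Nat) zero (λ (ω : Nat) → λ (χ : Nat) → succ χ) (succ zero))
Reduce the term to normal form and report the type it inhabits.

reduced normal form:
  λ (q : Nat) → λ (τ : Nat) → succ (succ (succ (succ (succ zero))))
inferred type:
  Nat → Nat → Nat
observation: 32 normal-order steps separate the term from its normal form.
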